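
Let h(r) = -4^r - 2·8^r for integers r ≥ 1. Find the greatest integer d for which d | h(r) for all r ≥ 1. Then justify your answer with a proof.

Computing the first values: h(1) = -20 and h(2) = -144; gcd(-20, -144) = 4, so d ≤ 4.
We prove 4 | -4^r - 2·8^r for all r ≥ 1 by induction on r.
Base case (r = 1): h(1) = -20 = 4·(-5), so 4 | h(1).
For the inductive step, assume it holds for an arbitrary p ≥ 1, i.e. 4 | h(p). Then
h(p+1) − 8·h(p) = (-4^(p+1) - 2·8^(p+1)) − 8·(-4^p - 2·8^p) = (-1)·4^p·(4 − 8) = (4)·4^p. Since 4 | h(p) by the inductive hypothesis, 4 | 8·h(p); and 4 | 4 since 4 = 4·1. Therefore 4 | h(p+1).
By induction, the statement is established for all r ≥ 1.
Therefore the largest such d is 4.

d = 4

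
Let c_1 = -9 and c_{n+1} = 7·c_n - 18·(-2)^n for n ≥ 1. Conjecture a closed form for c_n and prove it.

Computing the first terms: c_1 = -9, c_2 = -27, c_3 = -261. This suggests c_n = -(-2)^(n + 1) - 5·7^(n - 1).
Base step (n = 1): the formula gives -9 = -9 = c_1.
Suppose the result is true for n = j, so c_j = -(-2)^(j + 1) - 5·7^(j - 1).
Then c_{j+1} = 7·c_j - 18·(-2)^j = 7·(-(-2)^(j + 1) - 5·7^(j - 1)) - 18·(-2)^j = -(-2)^(j + 2) - 5·7^j = -(-2)^((j+1) + 1) - 5·7^((j+1) - 1),
which is the claimed formula at n = j+1.
Hence, by induction on n, the claim holds for every n ≥ 1.

c_n = -(-2)^(n + 1) - 5·7^(n - 1)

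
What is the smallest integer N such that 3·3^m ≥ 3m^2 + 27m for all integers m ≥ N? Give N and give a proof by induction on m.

At m = 3: 81 < 108, so the inequality fails and N ≥ 4. We prove 3·3^m ≥ 3m^2 + 27m for all m ≥ 4.
For the base case m = 4: 3·3^m = 243 and 3m^2 + 27m = 156, so 243 ≥ 156.
Suppose the result is true for m = j, so 3·3^j ≥ 3j^2 + 27j.
Then 3·3^(j + 1) = 3·(3·3^j) ≥ 3·(3j^2 + 27j).
Also, for j ≥ 4 we have 3·(3j^2 + 27j) ≥ 3(j+1)^2 + 27(j+1), since 3·(3j^2 + 27j) − (3(j+1)^2 + 27(j+1)) = 6j^2 + 48j - 30, which is nonnegative for all j ≥ 4.
Combining, 3·3^(j + 1) ≥ 3(j+1)^2 + 27(j+1).
By the principle of mathematical induction, the result holds for all m ≥ 4.
Hence the smallest such N is 4.

N = 4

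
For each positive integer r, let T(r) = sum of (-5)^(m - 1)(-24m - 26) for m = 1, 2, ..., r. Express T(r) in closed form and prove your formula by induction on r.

We claim T(r) = (-5)^r(4r + 5) - 5 for all r ≥ 1.
Base case (r = 1): T(1) = -50, and the closed form gives -50. They agree.
Suppose the result is true for r = m, so T(m) = (-5)^m(4m + 5) - 5.
Then T(m+1) = T(m) + ((-5)^m(-24m - 50)) = ((-5)^m(4m + 5) - 5) + ((-5)^m(-24m - 50)).
Simplifying, T(m+1) = -20(-5)^m·m - 45(-5)^m - 5 = (-5)^(m+1)(4(m+1) + 5) - 5,
which is the closed form with r = m+1.
By the principle of mathematical induction, the result holds for all r ≥ 1.

T(r) = (-5)^r(4r + 5) - 5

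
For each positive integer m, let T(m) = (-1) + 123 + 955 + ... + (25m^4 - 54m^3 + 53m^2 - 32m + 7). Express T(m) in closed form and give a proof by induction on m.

T(m) = m(5m^4 - m^3 - m^2 - 3m - 1)

We claim T(m) = m(5m^4 - m^3 - m^2 - 3m - 1) for all m ≥ 1.
Base step (m = 1): T(1) = -1, and the closed form gives -1. They agree.
Inductive step: assume the claim holds for m = p, so T(p) = p(5p^4 - p^3 - p^2 - 3p - 1).
Then T(p+1) = T(p) + (25p^4 + 46p^3 + 41p^2 + 12p - 1) = (p(5p^4 - p^3 - p^2 - 3p - 1)) + (25p^4 + 46p^3 + 41p^2 + 12p - 1).
Simplifying, T(p+1) = (p + 1)(5p^4 + 19p^3 + 26p^2 + 12p - 1) = (p+1)(5(p+1)^4 - (p+1)^3 - (p+1)^2 - 3(p+1) - 1),
which is the closed form with m = p+1.
Hence, by induction on m, the claim holds for every m ≥ 1.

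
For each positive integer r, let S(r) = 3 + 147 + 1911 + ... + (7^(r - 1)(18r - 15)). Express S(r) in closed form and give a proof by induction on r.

We claim S(r) = 3·7^r(r - 1) + 3 for all r ≥ 1.
Base case (r = 1): S(1) = 3, and the closed form gives 3. They agree.
Inductive step: suppose the statement holds for some m ≥ 1, so S(m) = 3·7^m(m - 1) + 3.
Then S(m+1) = S(m) + (7^m(18m + 3)) = (3·7^m(m - 1) + 3) + (7^m(18m + 3)).
Simplifying, S(m+1) = 21·7^m·m + 3 = 3·7^(m+1)((m+1) - 1) + 3,
which is the closed form with r = m+1.
By the principle of mathematical induction, the result holds for all r ≥ 1.

S(r) = 3·7^r(r - 1) + 3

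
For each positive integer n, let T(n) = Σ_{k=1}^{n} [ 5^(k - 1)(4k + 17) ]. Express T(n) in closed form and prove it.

T(n) = 5^n(n + 4) - 4

We claim T(n) = 5^n(n + 4) - 4 for all n ≥ 1.
For the base case n = 1: T(1) = 21, and the closed form gives 21. They agree.
Suppose the result is true for n = k, so T(k) = 5^k(k + 4) - 4.
Then T(k+1) = T(k) + (5^k(4k + 21)) = (5^k(k + 4) - 4) + (5^k(4k + 21)).
Simplifying, T(k+1) = 5^(k + 1)k + 5^(k + 2) - 4 = 5^(k+1)((k+1) + 4) - 4,
which is the closed form with n = k+1.
By induction, the statement is established for all n ≥ 1.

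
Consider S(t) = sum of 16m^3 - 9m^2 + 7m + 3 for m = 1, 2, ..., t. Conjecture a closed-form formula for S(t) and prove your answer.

We claim S(t) = t(4t^3 + 5t^2 + 3t + 5) for all t ≥ 1.
For the base case t = 1: S(1) = 17, and the closed form gives 17. They agree.
Inductive step: suppose the statement holds for some m ≥ 1, so S(m) = m(4m^3 + 5m^2 + 3m + 5).
Then S(m+1) = S(m) + (16m^3 + 39m^2 + 37m + 17) = (m(4m^3 + 5m^2 + 3m + 5)) + (16m^3 + 39m^2 + 37m + 17).
Simplifying, S(m+1) = (m + 1)(4m^3 + 17m^2 + 25m + 17) = (m+1)(4(m+1)^3 + 5(m+1)^2 + 3(m+1) + 5),
which is the closed form with t = m+1.
By the principle of mathematical induction, the result holds for all t ≥ 1.

S(t) = t(4t^3 + 5t^2 + 3t + 5)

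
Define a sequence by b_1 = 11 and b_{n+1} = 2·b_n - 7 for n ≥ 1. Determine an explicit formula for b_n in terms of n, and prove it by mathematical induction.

b_n = 2^(n + 1) + 7

Computing the first terms: b_1 = 11, b_2 = 15, b_3 = 23. This suggests b_n = 2^(n + 1) + 7.
When n = 1: the formula gives 11 = 11 = b_1.
For the inductive step, assume it holds for an arbitrary i ≥ 1, so b_i = 2^(i + 1) + 7.
Then b_{i+1} = 2·b_i - 7 = 2·(2^(i + 1) + 7) - 7 = 2^(i + 2) + 7 = 2^((i+1) + 1) + 7,
which is the claimed formula at n = i+1.
Hence, by induction on n, the claim holds for every n ≥ 1.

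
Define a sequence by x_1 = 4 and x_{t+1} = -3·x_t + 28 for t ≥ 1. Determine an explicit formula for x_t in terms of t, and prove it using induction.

x_t = (-3)^t + 7

Computing the first terms: x_1 = 4, x_2 = 16, x_3 = -20. This suggests x_t = (-3)^t + 7.
Base step (t = 1): the formula gives 4 = 4 = x_1.
Suppose the result is true for t = k, so x_k = (-3)^k + 7.
Then x_{k+1} = -3·x_k + 28 = -3·((-3)^k + 7) + 28 = (-3)^(k + 1) + 7,
which is the claimed formula at t = k+1.
By induction, the statement is established for all t ≥ 1.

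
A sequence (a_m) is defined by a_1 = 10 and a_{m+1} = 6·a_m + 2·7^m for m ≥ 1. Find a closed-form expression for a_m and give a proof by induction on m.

a_m = -4·6^(m - 1) + 2·7^m

Computing the first terms: a_1 = 10, a_2 = 74, a_3 = 542. This suggests a_m = -4·6^(m - 1) + 2·7^m.
For the base case m = 1: the formula gives 10 = 10 = a_1.
Inductive step: suppose the statement holds for some p ≥ 1, so a_p = -4·6^(p - 1) + 2·7^p.
Then a_{p+1} = 6·a_p + 2·7^p = 6·(-4·6^(p - 1) + 2·7^p) + 2·7^p = -4·6^p + 2·7^(p + 1) = -4·6^((p+1) - 1) + 2·7^(p+1),
which is the claimed formula at m = p+1.
Hence, by induction on m, the claim holds for every m ≥ 1.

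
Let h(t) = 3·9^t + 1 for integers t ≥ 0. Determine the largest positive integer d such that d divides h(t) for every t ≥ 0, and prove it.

d = 4

Computing the first values: h(0) = 4 and h(1) = 28; gcd(4, 28) = 4, so d ≤ 4.
We prove 4 | 3·9^t + 1 for all t ≥ 0 by induction on t.
Base step (t = 0): h(0) = 4 = 4·(1), so 4 | h(0).
Suppose the result is true for t = k, i.e. 4 | h(k). Then
h(k+1) = 3·9^(k+1) + 1 = 9·(3·9^k + 1) - 8 = 9·h(k) - 8. The first term is divisible by 4 by the inductive hypothesis, and -8 is divisible by 4. Hence 4 | h(k+1).
Hence, by induction on t, the claim holds for every t ≥ 0.
Therefore the largest such d is 4.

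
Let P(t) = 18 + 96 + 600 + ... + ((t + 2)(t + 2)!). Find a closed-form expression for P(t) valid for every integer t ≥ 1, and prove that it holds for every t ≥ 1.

P(t) = (t + 3)! - 6

We claim P(t) = (t + 3)! - 6 for all t ≥ 1.
For the base case t = 1: P(1) = 18, and the closed form gives 18. They agree.
Inductive step: assume the claim holds for t = j, so P(j) = (j + 3)! - 6.
Then P(j+1) = P(j) + ((j + 3)(j + 3)!) = ((j + 3)! - 6) + ((j + 3)(j + 3)!).
Simplifying, P(j+1) = ((j+1) + 3)! - 6,
which is the closed form with t = j+1.
By induction, the statement is established for all t ≥ 1.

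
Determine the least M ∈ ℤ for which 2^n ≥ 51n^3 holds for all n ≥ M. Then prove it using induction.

At n = 18: 262144 < 297432, so the inequality fails and M ≥ 19. We prove 2^n ≥ 51n^3 for all n ≥ 19.
When n = 19: 2^n = 524288 and 51n^3 = 349809, so 524288 ≥ 349809.
Inductive step: assume the claim holds for n = j, so 2^j ≥ 51j^3.
Then 2^(j + 1) = 2·(2^j) ≥ 2·(51j^3).
Also, for j ≥ 19 we have 2·(51j^3) ≥ 51(j+1)^3, since 2 ≥ (1 + 1/j)^3 for all j ≥ 19.
Combining, 2^(j + 1) ≥ 51(j+1)^3.
This completes the induction.
Hence the smallest such M is 19.

M = 19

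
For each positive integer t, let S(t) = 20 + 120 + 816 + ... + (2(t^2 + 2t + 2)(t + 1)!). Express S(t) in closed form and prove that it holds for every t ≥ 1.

We claim S(t) = (2t + 2)(t + 2)! - 4 for all t ≥ 1.
Base step (t = 1): S(1) = 20, and the closed form gives 20. They agree.
Inductive step: assume the claim holds for t = r, so S(r) = (2r + 2)(r + 2)! - 4.
Then S(r+1) = S(r) + (2(r^2 + 4r + 5)(r + 2)!) = ((2r + 2)(r + 2)! - 4) + (2(r^2 + 4r + 5)(r + 2)!).
Simplifying, S(r+1) = (2(r+1) + 2)((r+1) + 2)! - 4,
which is the closed form with t = r+1.
Hence, by induction on t, the claim holds for every t ≥ 1.

S(t) = (2t + 2)(t + 2)! - 4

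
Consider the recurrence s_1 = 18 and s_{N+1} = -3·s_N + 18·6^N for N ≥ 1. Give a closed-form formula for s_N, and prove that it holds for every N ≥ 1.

Computing the first terms: s_1 = 18, s_2 = 54, s_3 = 486. This suggests s_N = -2(-3)^N + 2·6^N.
Base step (N = 1): the formula gives 18 = 18 = s_1.
Inductive step: assume the claim holds for N = r, so s_r = -2(-3)^r + 2·6^r.
Then s_{r+1} = -3·s_r + 18·6^r = -3·(-2(-3)^r + 2·6^r) + 18·6^r = -2(-3)^(r + 1) + 2·6^(r + 1),
which is the claimed formula at N = r+1.
By induction, the statement is established for all N ≥ 1.

s_N = -2(-3)^N + 2·6^N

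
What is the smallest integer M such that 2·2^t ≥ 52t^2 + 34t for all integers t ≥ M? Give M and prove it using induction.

At t = 11: 4096 < 6666, so the inequality fails and M ≥ 12. We prove 2·2^t ≥ 52t^2 + 34t for all t ≥ 12.
Base case (t = 12): 2·2^t = 8192 and 52t^2 + 34t = 7896, so 8192 ≥ 7896.
Suppose the result is true for t = p, so 2·2^p ≥ 52p^2 + 34p.
Then 2·2^(p + 1) = 2·(2·2^p) ≥ 2·(52p^2 + 34p).
Also, for p ≥ 12 we have 2·(52p^2 + 34p) ≥ 52(p+1)^2 + 34(p+1), since 2·(52p^2 + 34p) − (52(p+1)^2 + 34(p+1)) = 52p^2 - 70p - 86, which is nonnegative for all p ≥ 12.
Combining, 2·2^(p + 1) ≥ 52(p+1)^2 + 34(p+1).
This completes the induction.
Hence the smallest such M is 12.

M = 12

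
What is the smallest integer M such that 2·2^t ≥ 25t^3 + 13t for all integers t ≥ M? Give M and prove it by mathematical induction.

At t = 15: 65536 < 84570, so the inequality fails and M ≥ 16. We prove 2·2^t ≥ 25t^3 + 13t for all t ≥ 16.
For the base case t = 16: 2·2^t = 131072 and 25t^3 + 13t = 102608, so 131072 ≥ 102608.
For the inductive step, assume it holds for an arbitrary k ≥ 16, so 2·2^k ≥ 25k^3 + 13k.
Then 2·2^(k + 1) = 2·(2·2^k) ≥ 2·(25k^3 + 13k).
Also, for k ≥ 16 we have 2·(25k^3 + 13k) ≥ 25(k+1)^3 + 13(k+1), since 2·(25k^3 + 13k) − (25(k+1)^3 + 13(k+1)) = 25k^3 - 75k^2 - 62k - 38, which is nonnegative for all k ≥ 16.
Combining, 2·2^(k + 1) ≥ 25(k+1)^3 + 13(k+1).
This completes the induction.
Hence the smallest such M is 16.

M = 16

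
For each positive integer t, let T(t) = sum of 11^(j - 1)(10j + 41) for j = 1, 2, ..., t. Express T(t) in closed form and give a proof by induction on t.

We claim T(t) = 11^t(t + 4) - 4 for all t ≥ 1.
Base step (t = 1): T(1) = 51, and the closed form gives 51. They agree.
Suppose the result is true for t = j, so T(j) = 11^j(j + 4) - 4.
Then T(j+1) = T(j) + (11^j(10j + 51)) = (11^j(j + 4) - 4) + (11^j(10j + 51)).
Simplifying, T(j+1) = 11·11^j·j + 55·11^j - 4 = 11^(j+1)((j+1) + 4) - 4,
which is the closed form with t = j+1.
By induction, the statement is established for all t ≥ 1.

T(t) = 11^t(t + 4) - 4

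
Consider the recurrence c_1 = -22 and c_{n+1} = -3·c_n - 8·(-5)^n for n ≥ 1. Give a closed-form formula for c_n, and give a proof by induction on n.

Computing the first terms: c_1 = -22, c_2 = 106, c_3 = -518. This suggests c_n = -2(-3)^(n - 1) + 4(-5)^n.
Base step (n = 1): the formula gives -22 = -22 = c_1.
Suppose the result is true for n = j, so c_j = -2(-3)^(j - 1) + 4(-5)^j.
Then c_{j+1} = -3·c_j - 8·(-5)^j = -3·(-2(-3)^(j - 1) + 4(-5)^j) - 8·(-5)^j = -2(-3)^j + 4(-5)^(j + 1) = -2(-3)^((j+1) - 1) + 4(-5)^(j+1),
which is the claimed formula at n = j+1.
By the principle of mathematical induction, the result holds for all n ≥ 1.

c_n = -2(-3)^(n - 1) + 4(-5)^n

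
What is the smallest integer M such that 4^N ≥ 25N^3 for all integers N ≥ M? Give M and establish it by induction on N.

M = 7

At N = 6: 4096 < 5400, so the inequality fails and M ≥ 7. We prove 4^N ≥ 25N^3 for all N ≥ 7.
For the base case N = 7: 4^N = 16384 and 25N^3 = 8575, so 16384 ≥ 8575.
Inductive step: assume the claim holds for N = m, so 4^m ≥ 25m^3.
Then 4^(m + 1) = 4·(4^m) ≥ 4·(25m^3).
Also, for m ≥ 7 we have 4·(25m^3) ≥ 25(m+1)^3, since 4 ≥ (1 + 1/m)^3 for all m ≥ 7.
Combining, 4^(m + 1) ≥ 25(m+1)^3.
This completes the induction.
Hence the smallest such M is 7.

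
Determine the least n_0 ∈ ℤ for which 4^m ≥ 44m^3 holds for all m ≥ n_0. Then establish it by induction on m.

At m = 6: 4096 < 9504, so the inequality fails and n_0 ≥ 7. We prove 4^m ≥ 44m^3 for all m ≥ 7.
For the base case m = 7: 4^m = 16384 and 44m^3 = 15092, so 16384 ≥ 15092.
Inductive step: suppose the statement holds for some i ≥ 7, so 4^i ≥ 44i^3.
Then 4^(i + 1) = 4·(4^i) ≥ 4·(44i^3).
Also, for i ≥ 7 we have 4·(44i^3) ≥ 44(i+1)^3, since 4 ≥ (1 + 1/i)^3 for all i ≥ 7.
Combining, 4^(i + 1) ≥ 44(i+1)^3.
Hence, by induction on m, the claim holds for every m ≥ 7.
Hence the smallest such n_0 is 7.

n_0 = 7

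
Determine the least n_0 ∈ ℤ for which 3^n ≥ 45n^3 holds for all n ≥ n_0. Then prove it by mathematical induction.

n_0 = 10

At n = 9: 19683 < 32805, so the inequality fails and n_0 ≥ 10. We prove 3^n ≥ 45n^3 for all n ≥ 10.
For the base case n = 10: 3^n = 59049 and 45n^3 = 45000, so 59049 ≥ 45000.
For the inductive step, assume it holds for an arbitrary r ≥ 10, so 3^r ≥ 45r^3.
Then 3^(r + 1) = 3·(3^r) ≥ 3·(45r^3).
Also, for r ≥ 10 we have 3·(45r^3) ≥ 45(r+1)^3, since 3 ≥ (1 + 1/r)^3 for all r ≥ 10.
Combining, 3^(r + 1) ≥ 45(r+1)^3.
Hence, by induction on n, the claim holds for every n ≥ 10.
Hence the smallest such n_0 is 10.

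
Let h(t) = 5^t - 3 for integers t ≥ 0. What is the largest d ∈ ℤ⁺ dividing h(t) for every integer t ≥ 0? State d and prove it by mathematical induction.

d = 2

Computing the first values: h(0) = -2 and h(1) = 2; gcd(-2, 2) = 2, so d ≤ 2.
We prove 2 | 5^t - 3 for all t ≥ 0 by induction on t.
When t = 0: h(0) = -2 = 2·(-1), so 2 | h(0).
Inductive step: suppose the statement holds for some r ≥ 0, i.e. 2 | h(r). Then
h(r+1) = 5^(r+1) - 3 = 5·(5^r - 3) + 12 = 5·h(r) + 12. The first term is divisible by 2 by the inductive hypothesis, and 12 is divisible by 2. Hence 2 | h(r+1).
By induction, the statement is established for all t ≥ 0.
Therefore the largest such d is 2.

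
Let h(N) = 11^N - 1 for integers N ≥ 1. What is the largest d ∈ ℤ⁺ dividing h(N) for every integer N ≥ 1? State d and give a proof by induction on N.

Computing the first values: h(1) = 10 and h(2) = 120; gcd(10, 120) = 10, so d ≤ 10.
We prove 10 | 11^N - 1 for all N ≥ 1 by induction on N.
Base case (N = 1): h(1) = 10 = 10·(1), so 10 | h(1).
Inductive step: suppose the statement holds for some k ≥ 1, i.e. 10 | h(k). Then
11^{k+1} − 1^{k+1} = 11·11^k − 1·1^k = 11·(11^k − 1^k) + (10)·1^k. The first term is divisible by 10 by the inductive hypothesis, and the second term (10)·1^k is divisible by 10 since 10 | 10. Hence 10 | h(k+1).
By induction, the statement is established for all N ≥ 1.
Therefore the largest such d is 10.

d = 10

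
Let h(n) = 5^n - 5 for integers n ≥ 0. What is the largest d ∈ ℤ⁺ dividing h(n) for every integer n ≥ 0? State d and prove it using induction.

Computing the first values: h(0) = -4 and h(1) = 0; gcd(-4, 0) = 4, so d ≤ 4.
We prove 4 | 5^n - 5 for all n ≥ 0 by induction on n.
Base case (n = 0): h(0) = -4 = 4·(-1), so 4 | h(0).
Suppose the result is true for n = j, i.e. 4 | h(j). Then
h(j+1) = 5^(j+1) - 5 = 5·(5^j - 5) + 20 = 5·h(j) + 20. The first term is divisible by 4 by the inductive hypothesis, and 20 is divisible by 4. Hence 4 | h(j+1).
This completes the induction.
Therefore the largest such d is 4.

d = 4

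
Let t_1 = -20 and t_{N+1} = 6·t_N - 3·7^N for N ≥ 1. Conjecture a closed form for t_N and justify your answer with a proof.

Computing the first terms: t_1 = -20, t_2 = -141, t_3 = -993. This suggests t_N = 6^(N - 1) - 3·7^N.
When N = 1: the formula gives -20 = -20 = t_1.
Inductive step: assume the claim holds for N = j, so t_j = 6^(j - 1) - 3·7^j.
Then t_{j+1} = 6·t_j - 3·7^j = 6·(6^(j - 1) - 3·7^j) - 3·7^j = 6^j - 3·7^(j + 1) = 6^((j+1) - 1) - 3·7^(j+1),
which is the claimed formula at N = j+1.
By the principle of mathematical induction, the result holds for all N ≥ 1.

t_N = 6^(N - 1) - 3·7^N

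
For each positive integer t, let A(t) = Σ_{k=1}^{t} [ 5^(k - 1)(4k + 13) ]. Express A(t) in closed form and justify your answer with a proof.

We claim A(t) = 5^t(t + 3) - 3 for all t ≥ 1.
For the base case t = 1: A(1) = 17, and the closed form gives 17. They agree.
For the inductive step, assume it holds for an arbitrary k ≥ 1, so A(k) = 5^k(k + 3) - 3.
Then A(k+1) = A(k) + (5^k(4k + 17)) = (5^k(k + 3) - 3) + (5^k(4k + 17)).
Simplifying, A(k+1) = 5·5^k·k + 20·5^k - 3 = 5^(k+1)((k+1) + 3) - 3,
which is the closed form with t = k+1.
Hence, by induction on t, the claim holds for every t ≥ 1.

A(t) = 5^t(t + 3) - 3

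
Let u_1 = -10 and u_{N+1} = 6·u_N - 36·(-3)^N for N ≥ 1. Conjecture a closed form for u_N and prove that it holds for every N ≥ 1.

Computing the first terms: u_1 = -10, u_2 = 48, u_3 = -36. This suggests u_N = 4(-3)^N + 2·6^(N - 1).
Base step (N = 1): the formula gives -10 = -10 = u_1.
Suppose the result is true for N = p, so u_p = 4(-3)^p + 2·6^(p - 1).
Then u_{p+1} = 6·u_p - 36·(-3)^p = 6·(4(-3)^p + 2·6^(p - 1)) - 36·(-3)^p = 4(-3)^(p + 1) + 2·6^p = 4(-3)^(p+1) + 2·6^((p+1) - 1),
which is the claimed formula at N = p+1.
Hence, by induction on N, the claim holds for every N ≥ 1.

u_N = 4(-3)^N + 2·6^(N - 1)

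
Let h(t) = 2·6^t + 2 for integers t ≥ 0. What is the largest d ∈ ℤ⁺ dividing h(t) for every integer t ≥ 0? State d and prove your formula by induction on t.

d = 2

Computing the first values: h(0) = 4 and h(1) = 14; gcd(4, 14) = 2, so d ≤ 2.
We prove 2 | 2·6^t + 2 for all t ≥ 0 by induction on t.
When t = 0: h(0) = 4 = 2·(2), so 2 | h(0).
For the inductive step, assume it holds for an arbitrary j ≥ 0, i.e. 2 | h(j). Then
h(j+1) = 2·6^(j+1) + 2 = 6·(2·6^j + 2) - 10 = 6·h(j) - 10. The first term is divisible by 2 by the inductive hypothesis, and -10 is divisible by 2. Hence 2 | h(j+1).
Hence, by induction on t, the claim holds for every t ≥ 0.
Therefore the largest such d is 2.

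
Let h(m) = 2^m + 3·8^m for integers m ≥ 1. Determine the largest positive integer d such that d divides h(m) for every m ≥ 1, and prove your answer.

d = 2

Computing the first values: h(1) = 26 and h(2) = 196; gcd(26, 196) = 2, so d ≤ 2.
We prove 2 | 2^m + 3·8^m for all m ≥ 1 by induction on m.
Base step (m = 1): h(1) = 26 = 2·(13), so 2 | h(1).
Suppose the result is true for m = j, i.e. 2 | h(j). Then
h(j+1) − 8·h(j) = (2^(j+1) + 3·8^(j+1)) − 8·(2^j + 3·8^j) = (1)·2^j·(2 − 8) = (-6)·2^j. Since 2 | h(j) by the inductive hypothesis, 2 | 8·h(j); and 2 | -6 since -6 = 2·-3. Therefore 2 | h(j+1).
This completes the induction.
Therefore the largest such d is 2.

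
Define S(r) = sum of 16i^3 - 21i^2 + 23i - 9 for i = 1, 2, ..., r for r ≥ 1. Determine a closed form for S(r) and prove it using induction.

We claim S(r) = r(4r^3 + r^2 + 5r - 1) for all r ≥ 1.
For the base case r = 1: S(1) = 9, and the closed form gives 9. They agree.
Suppose the result is true for r = i, so S(i) = i(4i^3 + i^2 + 5i - 1).
Then S(i+1) = S(i) + (16i^3 + 27i^2 + 29i + 9) = (i(4i^3 + i^2 + 5i - 1)) + (16i^3 + 27i^2 + 29i + 9).
Simplifying, S(i+1) = (i + 1)(4i^3 + 13i^2 + 19i + 9) = (i+1)(4(i+1)^3 + (i+1)^2 + 5(i+1) - 1),
which is the closed form with r = i+1.
By induction, the statement is established for all r ≥ 1.

S(r) = r(4r^3 + r^2 + 5r - 1)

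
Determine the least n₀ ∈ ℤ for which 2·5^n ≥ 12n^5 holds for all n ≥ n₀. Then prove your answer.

At n = 7: 156250 < 201684, so the inequality fails and n₀ ≥ 8. We prove 2·5^n ≥ 12n^5 for all n ≥ 8.
Base step (n = 8): 2·5^n = 781250 and 12n^5 = 393216, so 781250 ≥ 393216.
Inductive step: suppose the statement holds for some k ≥ 8, so 2·5^k ≥ 12k^5.
Then 2·5^(k + 1) = 5·(2·5^k) ≥ 5·(12k^5).
Also, for k ≥ 8 we have 5·(12k^5) ≥ 12(k+1)^5, since 5 ≥ (1 + 1/k)^5 for all k ≥ 8.
Combining, 2·5^(k + 1) ≥ 12(k+1)^5.
By the principle of mathematical induction, the result holds for all n ≥ 8.
Hence the smallest such n₀ is 8.

n₀ = 8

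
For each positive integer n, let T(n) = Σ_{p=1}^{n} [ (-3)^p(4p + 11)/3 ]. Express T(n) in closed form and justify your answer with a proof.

We claim T(n) = (-3)^n(n + 3) - 3 for all n ≥ 1.
For the base case n = 1: T(1) = -15, and the closed form gives -15. They agree.
For the inductive step, assume it holds for an arbitrary p ≥ 1, so T(p) = (-3)^p(p + 3) - 3.
Then T(p+1) = T(p) + ((-3)^p(-4p - 15)) = ((-3)^p(p + 3) - 3) + ((-3)^p(-4p - 15)).
Simplifying, T(p+1) = -3(-3)^p·p - 12(-3)^p - 3 = (-3)^(p+1)((p+1) + 3) - 3,
which is the closed form with n = p+1.
By the principle of mathematical induction, the result holds for all n ≥ 1.

T(n) = (-3)^n(n + 3) - 3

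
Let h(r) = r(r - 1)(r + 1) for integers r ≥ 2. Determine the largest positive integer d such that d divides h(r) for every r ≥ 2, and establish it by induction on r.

d = 6

Computing the first values: h(2) = 6 and h(3) = 24; gcd(6, 24) = 6, so d ≤ 6.
We prove 6 | r(r - 1)(r + 1) for all r ≥ 2 by induction on r.
Base case (r = 2): h(2) = 6 = 6·(1), so 6 | h(2).
Suppose the result is true for r = m, i.e. 6 | h(m). Then
h(m+1) − h(m) = m·(m+1)·(m+2) − (m-1)·m·(m+1) = m·(m+1)·[(m+2) − (m-1)] = 3·m·(m+1). The product of 2 consecutive integers is divisible by (2)! = 2, so h(m+1) − h(m) is divisible by 3·2 = 6. By the inductive hypothesis 6 | h(m), hence 6 | h(m+1).
By induction, the statement is established for all r ≥ 2.
Therefore the largest such d is 6.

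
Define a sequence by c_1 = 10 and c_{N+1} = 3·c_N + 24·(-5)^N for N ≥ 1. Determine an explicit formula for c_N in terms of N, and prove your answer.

c_N = -3(-5)^N - 5·3^(N - 1)

Computing the first terms: c_1 = 10, c_2 = -90, c_3 = 330. This suggests c_N = -3(-5)^N - 5·3^(N - 1).
For the base case N = 1: the formula gives 10 = 10 = c_1.
For the inductive step, assume it holds for an arbitrary k ≥ 1, so c_k = -3(-5)^k - 5·3^(k - 1).
Then c_{k+1} = 3·c_k + 24·(-5)^k = 3·(-3(-5)^k - 5·3^(k - 1)) + 24·(-5)^k = -3(-5)^(k + 1) - 5·3^k = -3(-5)^(k+1) - 5·3^((k+1) - 1),
which is the claimed formula at N = k+1.
This completes the induction.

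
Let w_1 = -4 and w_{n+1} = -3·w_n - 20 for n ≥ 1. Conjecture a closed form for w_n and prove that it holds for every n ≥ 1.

w_n = (-3)^(n - 1) - 5

Computing the first terms: w_1 = -4, w_2 = -8, w_3 = 4. This suggests w_n = (-3)^(n - 1) - 5.
For the base case n = 1: the formula gives -4 = -4 = w_1.
Suppose the result is true for n = r, so w_r = (-3)^(r - 1) - 5.
Then w_{r+1} = -3·w_r - 20 = -3·((-3)^(r - 1) - 5) - 20 = (-3)^r - 5 = (-3)^((r+1) - 1) - 5,
which is the claimed formula at n = r+1.
This completes the induction.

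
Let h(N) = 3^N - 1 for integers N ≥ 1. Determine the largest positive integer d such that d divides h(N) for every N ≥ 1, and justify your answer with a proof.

Computing the first values: h(1) = 2 and h(2) = 8; gcd(2, 8) = 2, so d ≤ 2.
We prove 2 | 3^N - 1 for all N ≥ 1 by induction on N.
Base case (N = 1): h(1) = 2 = 2·(1), so 2 | h(1).
Inductive step: suppose the statement holds for some k ≥ 1, i.e. 2 | h(k). Then
3^{k+1} − 1^{k+1} = 3·3^k − 1·1^k = 3·(3^k − 1^k) + (2)·1^k. The first term is divisible by 2 by the inductive hypothesis, and the second term (2)·1^k is divisible by 2 since 2 | 2. Hence 2 | h(k+1).
By the principle of mathematical induction, the result holds for all N ≥ 1.
Therefore the largest such d is 2.

d = 2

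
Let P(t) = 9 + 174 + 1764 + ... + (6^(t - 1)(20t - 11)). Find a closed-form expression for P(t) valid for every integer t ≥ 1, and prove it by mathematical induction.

We claim P(t) = 6^t(4t - 3) + 3 for all t ≥ 1.
Base step (t = 1): P(1) = 9, and the closed form gives 9. They agree.
For the inductive step, assume it holds for an arbitrary r ≥ 1, so P(r) = 6^r(4r - 3) + 3.
Then P(r+1) = P(r) + (6^r(20r + 9)) = (6^r(4r - 3) + 3) + (6^r(20r + 9)).
Simplifying, P(r+1) = 24·6^r·r + 6·6^r + 3 = 6^(r+1)(4(r+1) - 3) + 3,
which is the closed form with t = r+1.
This completes the induction.

P(t) = 6^t(4t - 3) + 3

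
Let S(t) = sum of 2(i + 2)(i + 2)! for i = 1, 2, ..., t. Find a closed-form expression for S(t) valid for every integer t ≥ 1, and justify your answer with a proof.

We claim S(t) = 2(t + 3)! - 12 for all t ≥ 1.
Base step (t = 1): S(1) = 36, and the closed form gives 36. They agree.
Inductive step: suppose the statement holds for some i ≥ 1, so S(i) = 2(i + 3)! - 12.
Then S(i+1) = S(i) + (2(i + 3)(i + 3)!) = (2(i + 3)! - 12) + (2(i + 3)(i + 3)!).
Simplifying, S(i+1) = 2((i+1) + 3)! - 12,
which is the closed form with t = i+1.
This completes the induction.

S(t) = 2(t + 3)! - 12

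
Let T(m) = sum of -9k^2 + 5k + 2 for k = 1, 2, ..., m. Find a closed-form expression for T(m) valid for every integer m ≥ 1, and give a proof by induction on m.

T(m) = -m(3m^2 + 2m - 3)

We claim T(m) = -m(3m^2 + 2m - 3) for all m ≥ 1.
For the base case m = 1: T(1) = -2, and the closed form gives -2. They agree.
Suppose the result is true for m = k, so T(k) = k(-3k^2 - 2k + 3).
Then T(k+1) = T(k) + (5k - 9(k + 1)^2 + 7) = (k(-3k^2 - 2k + 3)) + (5k - 9(k + 1)^2 + 7).
Simplifying, T(k+1) = -(k + 1)(3k^2 + 8k + 2) = -(k+1)(3(k+1)^2 + 2(k+1) - 3),
which is the closed form with m = k+1.
Hence, by induction on m, the claim holds for every m ≥ 1.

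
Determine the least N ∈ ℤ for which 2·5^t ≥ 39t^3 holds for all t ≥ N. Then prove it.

N = 5

At t = 4: 1250 < 2496, so the inequality fails and N ≥ 5. We prove 2·5^t ≥ 39t^3 for all t ≥ 5.
For the base case t = 5: 2·5^t = 6250 and 39t^3 = 4875, so 6250 ≥ 4875.
Inductive step: assume the claim holds for t = m, so 2·5^m ≥ 39m^3.
Then 2·5^(m + 1) = 5·(2·5^m) ≥ 5·(39m^3).
Also, for m ≥ 5 we have 5·(39m^3) ≥ 39(m+1)^3, since 5 ≥ (1 + 1/m)^3 for all m ≥ 5.
Combining, 2·5^(m + 1) ≥ 39(m+1)^3.
By the principle of mathematical induction, the result holds for all t ≥ 5.
Hence the smallest such N is 5.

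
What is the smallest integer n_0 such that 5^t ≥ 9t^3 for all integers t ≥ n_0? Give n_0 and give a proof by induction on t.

At t = 3: 125 < 243, so the inequality fails and n_0 ≥ 4. We prove 5^t ≥ 9t^3 for all t ≥ 4.
Base step (t = 4): 5^t = 625 and 9t^3 = 576, so 625 ≥ 576.
Inductive step: assume the claim holds for t = r, so 5^r ≥ 9r^3.
Then 5^(r + 1) = 5·(5^r) ≥ 5·(9r^3).
Also, for r ≥ 4 we have 5·(9r^3) ≥ 9(r+1)^3, since 5 ≥ (1 + 1/r)^3 for all r ≥ 4.
Combining, 5^(r + 1) ≥ 9(r+1)^3.
By the principle of mathematical induction, the result holds for all t ≥ 4.
Hence the smallest such n_0 is 4.

n_0 = 4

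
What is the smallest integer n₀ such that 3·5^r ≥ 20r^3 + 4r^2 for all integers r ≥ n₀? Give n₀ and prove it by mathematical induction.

At r = 3: 375 < 576, so the inequality fails and n₀ ≥ 4. We prove 3·5^r ≥ 20r^3 + 4r^2 for all r ≥ 4.
Base step (r = 4): 3·5^r = 1875 and 20r^3 + 4r^2 = 1344, so 1875 ≥ 1344.
Inductive step: suppose the statement holds for some p ≥ 4, so 3·5^p ≥ 20p^3 + 4p^2.
Then 3·5^(p + 1) = 5·(3·5^p) ≥ 5·(20p^3 + 4p^2).
Also, for p ≥ 4 we have 5·(20p^3 + 4p^2) ≥ 20(p+1)^3 + 4(p+1)^2, since 5·(20p^3 + 4p^2) − (20(p+1)^3 + 4(p+1)^2) = 80p^3 - 44p^2 - 68p - 24, which is nonnegative for all p ≥ 4.
Combining, 3·5^(p + 1) ≥ 20(p+1)^3 + 4(p+1)^2.
This completes the induction.
Hence the smallest such n₀ is 4.

n₀ = 4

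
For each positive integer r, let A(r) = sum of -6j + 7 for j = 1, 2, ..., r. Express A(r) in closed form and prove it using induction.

A(r) = -r(3r - 4)

We claim A(r) = -r(3r - 4) for all r ≥ 1.
Base case (r = 1): A(1) = 1, and the closed form gives 1. They agree.
Suppose the result is true for r = j, so A(j) = j(-3j + 4).
Then A(j+1) = A(j) + (-6j + 1) = (j(-3j + 4)) + (-6j + 1).
Simplifying, A(j+1) = -(j + 1)(3j - 1) = -(j+1)(3(j+1) - 4),
which is the closed form with r = j+1.
By induction, the statement is established for all r ≥ 1.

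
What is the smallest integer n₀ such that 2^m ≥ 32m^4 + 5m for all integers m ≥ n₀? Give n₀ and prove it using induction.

At m = 23: 8388608 < 8955027, so the inequality fails and n₀ ≥ 24. We prove 2^m ≥ 32m^4 + 5m for all m ≥ 24.
When m = 24: 2^m = 16777216 and 32m^4 + 5m = 10616952, so 16777216 ≥ 10616952.
Inductive step: assume the claim holds for m = p, so 2^p ≥ 32p^4 + 5p.
Then 2^(p + 1) = 2·(2^p) ≥ 2·(32p^4 + 5p).
Also, for p ≥ 24 we have 2·(32p^4 + 5p) ≥ 32(p+1)^4 + 5(p+1), since 2·(32p^4 + 5p) − (32(p+1)^4 + 5(p+1)) = 32p^4 - 128p^3 - 192p^2 - 123p - 37, which is nonnegative for all p ≥ 24.
Combining, 2^(p + 1) ≥ 32(p+1)^4 + 5(p+1).
By the principle of mathematical induction, the result holds for all m ≥ 24.
Hence the smallest such n₀ is 24.

n₀ = 24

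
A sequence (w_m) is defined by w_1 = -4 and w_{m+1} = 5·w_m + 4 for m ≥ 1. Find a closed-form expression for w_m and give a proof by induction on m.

w_m = -3·5^(m - 1) - 1

Computing the first terms: w_1 = -4, w_2 = -16, w_3 = -76. This suggests w_m = -3·5^(m - 1) - 1.
When m = 1: the formula gives -4 = -4 = w_1.
Suppose the result is true for m = i, so w_i = -3·5^(i - 1) - 1.
Then w_{i+1} = 5·w_i + 4 = 5·(-3·5^(i - 1) - 1) + 4 = -3·5^i - 1 = -3·5^((i+1) - 1) - 1,
which is the claimed formula at m = i+1.
By induction, the statement is established for all m ≥ 1.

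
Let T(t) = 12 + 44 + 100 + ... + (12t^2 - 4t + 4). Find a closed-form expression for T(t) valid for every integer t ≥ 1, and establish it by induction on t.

We claim T(t) = 4t(t^2 + t + 1) for all t ≥ 1.
When t = 1: T(1) = 12, and the closed form gives 12. They agree.
Suppose the result is true for t = k, so T(k) = 4k(k^2 + k + 1).
Then T(k+1) = T(k) + (-4k + 12(k + 1)^2) = (4k(k^2 + k + 1)) + (-4k + 12(k + 1)^2).
Simplifying, T(k+1) = 4(k + 1)(k^2 + 3k + 3) = 4(k+1)((k+1)^2 + (k+1) + 1),
which is the closed form with t = k+1.
This completes the induction.

T(t) = 4t(t^2 + t + 1)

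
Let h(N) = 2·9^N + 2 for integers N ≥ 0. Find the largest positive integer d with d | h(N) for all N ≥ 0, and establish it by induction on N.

d = 4

Computing the first values: h(0) = 4 and h(1) = 20; gcd(4, 20) = 4, so d ≤ 4.
We prove 4 | 2·9^N + 2 for all N ≥ 0 by induction on N.
When N = 0: h(0) = 4 = 4·(1), so 4 | h(0).
Inductive step: suppose the statement holds for some j ≥ 0, i.e. 4 | h(j). Then
h(j+1) = 2·9^(j+1) + 2 = 9·(2·9^j + 2) - 16 = 9·h(j) - 16. The first term is divisible by 4 by the inductive hypothesis, and -16 is divisible by 4. Hence 4 | h(j+1).
This completes the induction.
Therefore the largest such d is 4.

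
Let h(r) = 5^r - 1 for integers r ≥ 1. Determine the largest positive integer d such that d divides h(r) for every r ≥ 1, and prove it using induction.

d = 4

Computing the first values: h(1) = 4 and h(2) = 24; gcd(4, 24) = 4, so d ≤ 4.
We prove 4 | 5^r - 1 for all r ≥ 1 by induction on r.
Base step (r = 1): h(1) = 4 = 4·(1), so 4 | h(1).
Inductive step: assume the claim holds for r = j, i.e. 4 | h(j). Then
5^{j+1} − 1^{j+1} = 5·5^j − 1·1^j = 5·(5^j − 1^j) + (4)·1^j. The first term is divisible by 4 by the inductive hypothesis, and the second term (4)·1^j is divisible by 4 since 4 | 4. Hence 4 | h(j+1).
This completes the induction.
Therefore the largest such d is 4.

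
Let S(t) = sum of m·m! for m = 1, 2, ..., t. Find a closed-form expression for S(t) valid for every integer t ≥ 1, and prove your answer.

S(t) = (t + 1)t! - 1

We claim S(t) = (t + 1)t! - 1 for all t ≥ 1.
Base step (t = 1): S(1) = 1, and the closed form gives 1. They agree.
For the inductive step, assume it holds for an arbitrary m ≥ 1, so S(m) = (m + 1)m! - 1.
Then S(m+1) = S(m) + ((m + 1)(m + 1)!) = ((m + 1)m! - 1) + ((m + 1)(m + 1)!).
Simplifying, S(m+1) = ((m+1) + 1)(m+1)! - 1,
which is the closed form with t = m+1.
This completes the induction.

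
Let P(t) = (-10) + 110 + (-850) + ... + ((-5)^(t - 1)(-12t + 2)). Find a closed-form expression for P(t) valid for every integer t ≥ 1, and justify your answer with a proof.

We claim P(t) = 2(-5)^t·t for all t ≥ 1.
For the base case t = 1: P(1) = -10, and the closed form gives -10. They agree.
Inductive step: assume the claim holds for t = i, so P(i) = 2(-5)^i·i.
Then P(i+1) = P(i) + ((-5)^i(-12i - 10)) = (2(-5)^i·i) + ((-5)^i(-12i - 10)).
Simplifying, P(i+1) = (-5)^(i + 1)(2i + 2) = 2(-5)^(i+1)·(i+1),
which is the closed form with t = i+1.
This completes the induction.

P(t) = 2(-5)^t·t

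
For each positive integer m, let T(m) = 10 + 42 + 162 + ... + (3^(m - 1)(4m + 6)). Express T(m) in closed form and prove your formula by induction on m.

T(m) = 2·3^m(m + 1) - 2

We claim T(m) = 2·3^m(m + 1) - 2 for all m ≥ 1.
For the base case m = 1: T(1) = 10, and the closed form gives 10. They agree.
Suppose the result is true for m = k, so T(k) = 2·3^k(k + 1) - 2.
Then T(k+1) = T(k) + (3^k(4k + 10)) = (2·3^k(k + 1) - 2) + (3^k(4k + 10)).
Simplifying, T(k+1) = 6·3^k·k + 12·3^k - 2 = 2·3^(k+1)((k+1) + 1) - 2,
which is the closed form with m = k+1.
Hence, by induction on m, the claim holds for every m ≥ 1.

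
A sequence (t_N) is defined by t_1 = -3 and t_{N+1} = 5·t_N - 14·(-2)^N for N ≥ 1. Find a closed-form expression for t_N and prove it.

Computing the first terms: t_1 = -3, t_2 = 13, t_3 = 9. This suggests t_N = -(-2)^(N + 1) + 5^(N - 1).
Base case (N = 1): the formula gives -3 = -3 = t_1.
Inductive step: assume the claim holds for N = k, so t_k = -(-2)^(k + 1) + 5^(k - 1).
Then t_{k+1} = 5·t_k - 14·(-2)^k = 5·(-(-2)^(k + 1) + 5^(k - 1)) - 14·(-2)^k = -(-2)^(k + 2) + 5^k = -(-2)^((k+1) + 1) + 5^((k+1) - 1),
which is the claimed formula at N = k+1.
Hence, by induction on N, the claim holds for every N ≥ 1.

t_N = -(-2)^(N + 1) + 5^(N - 1)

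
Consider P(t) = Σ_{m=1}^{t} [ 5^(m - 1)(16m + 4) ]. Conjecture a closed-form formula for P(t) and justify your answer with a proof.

P(t) = 4·5^t·t

We claim P(t) = 4·5^t·t for all t ≥ 1.
When t = 1: P(1) = 20, and the closed form gives 20. They agree.
Suppose the result is true for t = m, so P(m) = 4·5^m·m.
Then P(m+1) = P(m) + (5^m(16m + 20)) = (4·5^m·m) + (5^m(16m + 20)).
Simplifying, P(m+1) = 20·5^m(m + 1) = 4·5^(m+1)·(m+1),
which is the closed form with t = m+1.
Hence, by induction on t, the claim holds for every t ≥ 1.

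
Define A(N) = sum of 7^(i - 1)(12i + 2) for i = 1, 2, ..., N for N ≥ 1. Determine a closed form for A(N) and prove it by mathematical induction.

We claim A(N) = 2·7^N·N for all N ≥ 1.
For the base case N = 1: A(1) = 14, and the closed form gives 14. They agree.
Suppose the result is true for N = i, so A(i) = 2·7^i·i.
Then A(i+1) = A(i) + (7^i(12i + 14)) = (2·7^i·i) + (7^i(12i + 14)).
Simplifying, A(i+1) = 14·7^i(i + 1) = 2·7^(i+1)·(i+1),
which is the closed form with N = i+1.
This completes the induction.

A(N) = 2·7^N·N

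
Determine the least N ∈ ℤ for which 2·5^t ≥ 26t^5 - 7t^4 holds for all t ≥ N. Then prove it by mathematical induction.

At t = 8: 781250 < 823296, so the inequality fails and N ≥ 9. We prove 2·5^t ≥ 26t^5 - 7t^4 for all t ≥ 9.
Base step (t = 9): 2·5^t = 3906250 and 26t^5 - 7t^4 = 1489347, so 3906250 ≥ 1489347.
For the inductive step, assume it holds for an arbitrary p ≥ 9, so 2·5^p ≥ 26p^5 - 7p^4.
Then 2·5^(p + 1) = 5·(2·5^p) ≥ 5·(26p^5 - 7p^4).
Also, for p ≥ 9 we have 5·(26p^5 - 7p^4) ≥ 26(p+1)^5 - 7(p+1)^4, since 5·(26p^5 - 7p^4) − (26(p+1)^5 - 7(p+1)^4) = 104p^5 - 158p^4 - 232p^3 - 218p^2 - 102p - 19, which is nonnegative for all p ≥ 9.
Combining, 2·5^(p + 1) ≥ 26(p+1)^5 - 7(p+1)^4.
Hence, by induction on t, the claim holds for every t ≥ 9.
Hence the smallest such N is 9.

N = 9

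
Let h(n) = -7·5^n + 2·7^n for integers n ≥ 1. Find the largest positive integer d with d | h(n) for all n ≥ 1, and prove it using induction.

Computing the first values: h(1) = -21 and h(2) = -77; gcd(-21, -77) = 7, so d ≤ 7.
We prove 7 | -7·5^n + 2·7^n for all n ≥ 1 by induction on n.
When n = 1: h(1) = -21 = 7·(-3), so 7 | h(1).
Inductive step: suppose the statement holds for some r ≥ 1, i.e. 7 | h(r). Then
h(r+1) − 7·h(r) = (-7·5^(r+1) + 2·7^(r+1)) − 7·(-7·5^r + 2·7^r) = (-7)·5^r·(5 − 7) = (14)·5^r. Since 7 | h(r) by the inductive hypothesis, 7 | 7·h(r); and 7 | 14 since 14 = 7·2. Therefore 7 | h(r+1).
Hence, by induction on n, the claim holds for every n ≥ 1.
Therefore the largest such d is 7.

d = 7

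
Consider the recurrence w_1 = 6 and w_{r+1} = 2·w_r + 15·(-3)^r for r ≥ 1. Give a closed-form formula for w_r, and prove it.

w_r = (-3)^(r + 1) - 3·2^(r - 1)

Computing the first terms: w_1 = 6, w_2 = -33, w_3 = 69. This suggests w_r = (-3)^(r + 1) - 3·2^(r - 1).
For the base case r = 1: the formula gives 6 = 6 = w_1.
For the inductive step, assume it holds for an arbitrary p ≥ 1, so w_p = (-3)^(p + 1) - 3·2^(p - 1).
Then w_{p+1} = 2·w_p + 15·(-3)^p = 2·((-3)^(p + 1) - 3·2^(p - 1)) + 15·(-3)^p = (-3)^(p + 2) - 3·2^p = (-3)^((p+1) + 1) - 3·2^((p+1) - 1),
which is the claimed formula at r = p+1.
This completes the induction.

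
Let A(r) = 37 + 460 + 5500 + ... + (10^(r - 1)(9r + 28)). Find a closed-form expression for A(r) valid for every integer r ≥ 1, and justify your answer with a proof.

A(r) = 10^r(r + 3) - 3

We claim A(r) = 10^r(r + 3) - 3 for all r ≥ 1.
For the base case r = 1: A(1) = 37, and the closed form gives 37. They agree.
Inductive step: assume the claim holds for r = k, so A(k) = 10^k(k + 3) - 3.
Then A(k+1) = A(k) + (10^k(9k + 37)) = (10^k(k + 3) - 3) + (10^k(9k + 37)).
Simplifying, A(k+1) = 10·10^k·k + 40·10^k - 3 = 10^(k+1)((k+1) + 3) - 3,
which is the closed form with r = k+1.
This completes the induction.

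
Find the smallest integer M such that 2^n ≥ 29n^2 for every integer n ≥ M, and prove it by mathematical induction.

At n = 12: 4096 < 4176, so the inequality fails and M ≥ 13. We prove 2^n ≥ 29n^2 for all n ≥ 13.
Base case (n = 13): 2^n = 8192 and 29n^2 = 4901, so 8192 ≥ 4901.
Inductive step: suppose the statement holds for some k ≥ 13, so 2^k ≥ 29k^2.
Then 2^(k + 1) = 2·(2^k) ≥ 2·(29k^2).
Also, for k ≥ 13 we have 2·(29k^2) ≥ 29(k+1)^2, since 2 ≥ (1 + 1/k)^2 for all k ≥ 13.
Combining, 2^(k + 1) ≥ 29(k+1)^2.
By induction, the statement is established for all n ≥ 13.
Hence the smallest such M is 13.

M = 13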